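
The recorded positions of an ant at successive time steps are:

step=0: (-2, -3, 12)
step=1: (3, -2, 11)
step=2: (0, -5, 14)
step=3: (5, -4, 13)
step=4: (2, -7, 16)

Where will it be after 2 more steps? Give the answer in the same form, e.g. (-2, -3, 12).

The moves between consecutive positions are (+5, +1, -1), (-3, -3, +3), (+5, +1, -1), (-3, -3, +3); they repeat the 2-cycle [(+5, +1, -1), (-3, -3, +3)].
step 5: apply (+5, +1, -1) → (7, -6, 15)
step 6: apply (-3, -3, +3) → (4, -9, 18)

(4, -9, 18)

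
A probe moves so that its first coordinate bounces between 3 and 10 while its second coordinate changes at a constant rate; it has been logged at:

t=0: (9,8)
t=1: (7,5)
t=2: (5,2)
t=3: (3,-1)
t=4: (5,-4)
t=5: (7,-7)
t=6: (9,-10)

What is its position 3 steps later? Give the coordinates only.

The first coordinate reflects between 3 and 10, moving 2 per step.
  step 7: 9 → 9
  step 8: 9 → 7
  step 9: 7 → 5
The second coordinate changes by -3 each step: at step 9 it is -19.

(5,-19)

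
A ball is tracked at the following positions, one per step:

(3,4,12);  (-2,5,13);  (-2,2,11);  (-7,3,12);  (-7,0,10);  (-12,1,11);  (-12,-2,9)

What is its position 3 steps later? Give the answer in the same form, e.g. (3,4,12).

(-22,-3,9)

The moves between consecutive positions are (-5,+1,+1), (+0,-3,-2), (-5,+1,+1), (+0,-3,-2), (-5,+1,+1), (+0,-3,-2); they repeat the 2-cycle [(-5,+1,+1), (+0,-3,-2)].
step 7: apply (-5,+1,+1) → (-17,-1,10)
step 8: apply (+0,-3,-2) → (-17,-4,8)
step 9: apply (-5,+1,+1) → (-22,-3,9)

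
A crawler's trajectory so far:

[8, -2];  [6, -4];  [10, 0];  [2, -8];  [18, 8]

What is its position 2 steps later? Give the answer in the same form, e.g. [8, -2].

[50, 40]

The jumps are [-2, -2], [+4, +4], [-8, -8], [+16, +16] — a geometric progression with ratio -2.
step 5: [18, 8] + [-32, -32] → [-14, -24]
step 6: [-14, -24] + [+64, +64] → [50, 40]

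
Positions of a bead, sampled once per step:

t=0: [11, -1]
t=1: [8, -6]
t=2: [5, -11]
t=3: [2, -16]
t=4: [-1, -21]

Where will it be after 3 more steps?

Constant displacement of [-3, -5] per step.
step 5: [-1, -21] + [-3, -5] → [-4, -26]
step 6: [-4, -26] + [-3, -5] → [-7, -31]
step 7: [-7, -31] + [-3, -5] → [-10, -36]

[-10, -36]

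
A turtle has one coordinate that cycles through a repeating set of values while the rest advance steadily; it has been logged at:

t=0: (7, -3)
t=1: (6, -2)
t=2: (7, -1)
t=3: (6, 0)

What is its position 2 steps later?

First: cycles through 7, 6 every 2 steps. Step 5 lands at position 1 of the cycle → 6.
Second: linear, +1 per step → 2 at step 5.

(6, 2)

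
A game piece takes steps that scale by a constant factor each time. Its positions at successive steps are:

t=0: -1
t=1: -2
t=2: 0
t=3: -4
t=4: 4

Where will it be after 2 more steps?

The jumps are -1, +2, -4, +8 — a geometric progression with ratio -2.
step 5: 4 − 16 → -12
step 6: -12 + 32 → 20

20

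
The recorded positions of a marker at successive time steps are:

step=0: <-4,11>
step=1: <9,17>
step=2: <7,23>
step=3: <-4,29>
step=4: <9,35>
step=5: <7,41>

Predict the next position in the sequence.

The first coordinate repeats the cycle [-4, 9, 7] with period 3; step 6 mod 3 = 0, giving -4.
The second coordinate changes by +6 each step, so at step 6 it is 11 + 6·(6) = 47.

<-4,47>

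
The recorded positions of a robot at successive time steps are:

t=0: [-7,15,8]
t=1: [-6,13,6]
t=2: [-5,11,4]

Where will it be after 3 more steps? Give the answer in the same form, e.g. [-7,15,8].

[-2,5,-2]

Constant displacement of [+1,-2,-2] per step.
step 3: [-5,11,4] + [+1,-2,-2] → [-4,9,2]
step 4: [-4,9,2] + [+1,-2,-2] → [-3,7,0]
step 5: [-3,7,0] + [+1,-2,-2] → [-2,5,-2]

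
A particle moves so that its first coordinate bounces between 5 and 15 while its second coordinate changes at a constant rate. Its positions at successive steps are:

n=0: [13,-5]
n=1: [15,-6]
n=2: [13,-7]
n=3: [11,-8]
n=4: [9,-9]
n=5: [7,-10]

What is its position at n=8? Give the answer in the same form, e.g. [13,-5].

The first coordinate travels 2 per step and bounces off the walls at 5 and 15.
  step 6: 7 → 5
  step 7: 5 → 7
  step 8: 7 → 9
The second coordinate changes by -1 each step: at step 8 it is -13.

[9,-13]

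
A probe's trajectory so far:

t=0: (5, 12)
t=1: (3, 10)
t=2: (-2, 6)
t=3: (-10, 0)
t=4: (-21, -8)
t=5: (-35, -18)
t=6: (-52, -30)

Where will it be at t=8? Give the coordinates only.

(-95, -60)

Successive displacements: (-2, -2), (-5, -4), (-8, -6), (-11, -8), (-14, -10), (-17, -12) — each changes by (-3, -2).
step 7: (-52, -30) + (-20, -14) → (-72, -44)
step 8: (-72, -44) + (-23, -16) → (-95, -60)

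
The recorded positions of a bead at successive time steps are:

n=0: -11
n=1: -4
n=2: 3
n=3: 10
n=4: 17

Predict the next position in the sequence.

24

The position changes by +7 every step.
step 5: 17 + 7 → 24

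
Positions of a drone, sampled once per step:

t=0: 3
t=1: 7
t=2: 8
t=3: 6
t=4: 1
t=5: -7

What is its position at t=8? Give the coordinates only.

-49

Successive displacements: +4, +1, -2, -5, -8 — each changes by -3.
step 6: -7 − 11 → -18
step 7: -18 − 14 → -32
step 8: -32 − 17 → -49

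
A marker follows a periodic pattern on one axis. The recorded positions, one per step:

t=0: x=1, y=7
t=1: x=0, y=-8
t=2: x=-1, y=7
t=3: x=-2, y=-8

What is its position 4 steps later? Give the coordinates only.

x=-6, y=-8

X: linear, -1 per step → -6 at step 7.
Y: cycles through 7, -8 every 2 steps. Step 7 lands at position 1 of the cycle → -8.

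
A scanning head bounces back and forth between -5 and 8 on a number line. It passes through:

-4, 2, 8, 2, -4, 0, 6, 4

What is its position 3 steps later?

The value reflects between -5 and 8, moving 6 per step.
  step 8: 4 → -2
  step 9: -2 → -2
  step 10: -2 → 4

4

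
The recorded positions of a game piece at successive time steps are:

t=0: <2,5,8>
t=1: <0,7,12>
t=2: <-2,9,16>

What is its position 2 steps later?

The position changes by <-2,+2,+4> every step.
step 3: <-2,9,16> + <-2,+2,+4> → <-4,11,20>
step 4: <-4,11,20> + <-2,+2,+4> → <-6,13,24>

<-6,13,24>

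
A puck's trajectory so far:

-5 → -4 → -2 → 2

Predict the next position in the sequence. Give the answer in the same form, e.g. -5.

The jumps are +1, +2, +4 — a geometric progression with ratio 2.
step 4: 2 + 8 → 10

10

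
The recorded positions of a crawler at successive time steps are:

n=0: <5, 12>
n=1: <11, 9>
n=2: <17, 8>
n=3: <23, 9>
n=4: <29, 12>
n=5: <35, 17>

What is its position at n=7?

Successive displacements: <+6, -3>, <+6, -1>, <+6, +1>, <+6, +3>, <+6, +5> — each changes by <+0, +2>.
step 6: <35, 17> + <+6, +7> → <41, 24>
step 7: <41, 24> + <+6, +9> → <47, 33>

<47, 33>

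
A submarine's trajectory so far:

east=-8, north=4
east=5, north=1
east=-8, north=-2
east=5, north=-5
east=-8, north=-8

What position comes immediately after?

The east coordinate repeats the cycle [-8, 5] with period 2; step 5 mod 2 = 1, giving 5.
The north coordinate changes by -3 each step, so at step 5 it is 4 + 5·(-3) = -11.

east=5, north=-11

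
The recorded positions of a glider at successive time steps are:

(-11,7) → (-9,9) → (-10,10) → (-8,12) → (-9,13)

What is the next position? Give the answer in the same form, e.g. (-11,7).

Step-to-step displacements: (+2,+2), (-1,+1), (+2,+2), (-1,+1) — a repeating cycle of length 2.
step 5: apply (+2,+2) → (-7,15)

(-7,15)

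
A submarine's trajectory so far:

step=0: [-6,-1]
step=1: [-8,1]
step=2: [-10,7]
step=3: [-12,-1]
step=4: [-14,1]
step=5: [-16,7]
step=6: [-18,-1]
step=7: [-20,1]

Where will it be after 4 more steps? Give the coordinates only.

[-28,7]

The first coordinate changes by -2 each step, so at step 11 it is -6 + 11·(-2) = -28.
The second coordinate repeats the cycle [-1, 1, 7] with period 3; step 11 mod 3 = 2, giving 7.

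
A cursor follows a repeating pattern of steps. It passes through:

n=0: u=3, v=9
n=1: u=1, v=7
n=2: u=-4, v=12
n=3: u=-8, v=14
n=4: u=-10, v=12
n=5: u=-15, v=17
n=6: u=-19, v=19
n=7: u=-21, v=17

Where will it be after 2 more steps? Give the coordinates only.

The moves between consecutive positions are (-2, -2), (-5, +5), (-4, +2), (-2, -2), (-5, +5), (-4, +2), (-2, -2); they repeat the 3-cycle [(-2, -2), (-5, +5), (-4, +2)].
step 8: apply (-5, +5) → u=-26, v=22
step 9: apply (-4, +2) → u=-30, v=24

u=-30, v=24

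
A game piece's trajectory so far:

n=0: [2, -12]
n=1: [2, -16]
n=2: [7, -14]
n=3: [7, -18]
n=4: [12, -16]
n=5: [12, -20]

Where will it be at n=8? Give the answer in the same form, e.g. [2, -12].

The moves between consecutive positions are [+0, -4], [+5, +2], [+0, -4], [+5, +2], [+0, -4]; they repeat the 2-cycle [[+0, -4], [+5, +2]].
step 6: apply [+5, +2] → [17, -18]
step 7: apply [+0, -4] → [17, -22]
step 8: apply [+5, +2] → [22, -20]

[22, -20]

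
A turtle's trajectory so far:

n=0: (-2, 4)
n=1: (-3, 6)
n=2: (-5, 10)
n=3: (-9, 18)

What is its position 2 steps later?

Step-to-step displacements: (-1, +2), (-2, +4), (-4, +8); each is 2× the previous.
step 4: (-9, 18) + (-8, +16) → (-17, 34)
step 5: (-17, 34) + (-16, +32) → (-33, 66)

(-33, 66)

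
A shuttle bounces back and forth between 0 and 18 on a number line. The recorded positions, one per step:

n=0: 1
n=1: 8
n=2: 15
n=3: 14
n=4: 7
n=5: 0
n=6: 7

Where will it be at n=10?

1

The value travels 7 per step and bounces off the walls at 0 and 18.
  step 7: 7 → 14
  step 8: 14 → 15
  step 9: 15 → 8
  step 10: 8 → 1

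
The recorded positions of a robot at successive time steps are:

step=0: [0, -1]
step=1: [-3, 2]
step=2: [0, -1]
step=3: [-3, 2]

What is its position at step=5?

Step-to-step displacements: [-3, +3], [+3, -3], [-3, +3]; each is -1× the previous.
step 4: [-3, 2] + [+3, -3] → [0, -1]
step 5: [0, -1] + [-3, +3] → [-3, 2]

[-3, 2]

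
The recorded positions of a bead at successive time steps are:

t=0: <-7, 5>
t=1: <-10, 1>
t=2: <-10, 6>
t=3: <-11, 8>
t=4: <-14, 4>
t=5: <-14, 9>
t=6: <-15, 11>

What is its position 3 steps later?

Differencing gives <-3, -4>, <+0, +5>, <-1, +2>, <-3, -4>, <+0, +5>, <-1, +2>. This is the pattern <-3, -4>, <+0, +5>, <-1, +2> repeated.
step 7: apply <-3, -4> → <-18, 7>
step 8: apply <+0, +5> → <-18, 12>
step 9: apply <-1, +2> → <-19, 14>

<-19, 14>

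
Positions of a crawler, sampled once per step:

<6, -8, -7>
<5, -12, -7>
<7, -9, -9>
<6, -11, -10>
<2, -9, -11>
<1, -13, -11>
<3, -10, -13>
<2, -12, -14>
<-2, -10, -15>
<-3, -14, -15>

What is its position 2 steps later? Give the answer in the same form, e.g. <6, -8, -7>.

<-2, -13, -18>

Step-to-step displacements: <-1, -4, +0>, <+2, +3, -2>, <-1, -2, -1>, <-4, +2, -1>, <-1, -4, +0>, <+2, +3, -2>, <-1, -2, -1>, <-4, +2, -1>, <-1, -4, +0> — a repeating cycle of length 4.
step 10: apply <+2, +3, -2> → <-1, -11, -17>
step 11: apply <-1, -2, -1> → <-2, -13, -18>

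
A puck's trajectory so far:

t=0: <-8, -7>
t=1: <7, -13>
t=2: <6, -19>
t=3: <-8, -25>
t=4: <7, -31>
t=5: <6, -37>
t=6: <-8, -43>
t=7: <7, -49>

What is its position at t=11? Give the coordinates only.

First: cycles through -8, 7, 6 every 3 steps. Step 11 lands at position 2 of the cycle → 6.
Second: linear, -6 per step → -73 at step 11.

<6, -73>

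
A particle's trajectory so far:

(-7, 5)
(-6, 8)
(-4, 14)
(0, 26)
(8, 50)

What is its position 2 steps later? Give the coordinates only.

(56, 194)

Consecutive displacements (+1, +3), (+2, +6), (+4, +12), (+8, +24) scale by a factor of 2 each step.
step 5: (8, 50) + (+16, +48) → (24, 98)
step 6: (24, 98) + (+32, +96) → (56, 194)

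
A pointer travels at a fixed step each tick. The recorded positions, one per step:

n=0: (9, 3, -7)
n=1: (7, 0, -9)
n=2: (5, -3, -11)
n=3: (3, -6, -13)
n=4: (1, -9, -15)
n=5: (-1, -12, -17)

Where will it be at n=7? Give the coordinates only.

Constant displacement of (-2, -3, -2) per step.
step 6: (-1, -12, -17) + (-2, -3, -2) → (-3, -15, -19)
step 7: (-3, -15, -19) + (-2, -3, -2) → (-5, -18, -21)

(-5, -18, -21)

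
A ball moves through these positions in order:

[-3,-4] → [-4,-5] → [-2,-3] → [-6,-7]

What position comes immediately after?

[2,1]

Consecutive displacements [-1,-1], [+2,+2], [-4,-4] scale by a factor of -2 each step.
step 4: [-6,-7] + [+8,+8] → [2,1]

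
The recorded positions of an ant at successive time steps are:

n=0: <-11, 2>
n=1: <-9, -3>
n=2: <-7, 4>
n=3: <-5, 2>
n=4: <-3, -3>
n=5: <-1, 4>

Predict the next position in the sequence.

The first coordinate changes by +2 each step, so at step 6 it is -11 + 6·(2) = 1.
The second coordinate repeats the cycle [2, -3, 4] with period 3; step 6 mod 3 = 0, giving 2.

<1, 2>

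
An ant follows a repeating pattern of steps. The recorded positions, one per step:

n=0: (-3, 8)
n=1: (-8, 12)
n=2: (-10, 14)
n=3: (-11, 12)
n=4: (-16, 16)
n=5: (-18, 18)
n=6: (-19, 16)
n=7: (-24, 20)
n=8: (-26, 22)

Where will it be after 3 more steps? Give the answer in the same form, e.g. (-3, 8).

(-34, 26)

Differencing gives (-5, +4), (-2, +2), (-1, -2), (-5, +4), (-2, +2), (-1, -2), (-5, +4), (-2, +2). This is the pattern (-5, +4), (-2, +2), (-1, -2) repeated.
step 9: apply (-1, -2) → (-27, 20)
step 10: apply (-5, +4) → (-32, 24)
step 11: apply (-2, +2) → (-34, 26)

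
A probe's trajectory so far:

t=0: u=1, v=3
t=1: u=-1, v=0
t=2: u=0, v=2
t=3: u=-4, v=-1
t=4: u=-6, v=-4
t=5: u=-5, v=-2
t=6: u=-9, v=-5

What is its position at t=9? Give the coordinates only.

u=-14, v=-9

The moves between consecutive positions are (-2, -3), (+1, +2), (-4, -3), (-2, -3), (+1, +2), (-4, -3); they repeat the 3-cycle [(-2, -3), (+1, +2), (-4, -3)].
step 7: apply (-2, -3) → u=-11, v=-8
step 8: apply (+1, +2) → u=-10, v=-6
step 9: apply (-4, -3) → u=-14, v=-9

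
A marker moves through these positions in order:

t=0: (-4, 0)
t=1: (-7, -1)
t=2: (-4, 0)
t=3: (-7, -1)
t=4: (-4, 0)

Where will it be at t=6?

(-4, 0)

Step-to-step displacements: (-3, -1), (+3, +1), (-3, -1), (+3, +1); each is -1× the previous.
step 5: (-4, 0) + (-3, -1) → (-7, -1)
step 6: (-7, -1) + (+3, +1) → (-4, 0)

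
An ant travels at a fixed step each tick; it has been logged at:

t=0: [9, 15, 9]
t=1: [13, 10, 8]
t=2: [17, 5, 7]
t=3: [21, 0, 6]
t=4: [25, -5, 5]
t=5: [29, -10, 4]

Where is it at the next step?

Constant displacement of [+4, -5, -1] per step.
step 6: [29, -10, 4] + [+4, -5, -1] → [33, -15, 3]

[33, -15, 3]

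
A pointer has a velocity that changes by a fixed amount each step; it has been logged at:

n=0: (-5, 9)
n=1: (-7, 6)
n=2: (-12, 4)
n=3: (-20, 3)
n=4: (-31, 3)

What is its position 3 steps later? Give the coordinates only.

Taking differences between consecutive positions: (-2, -3), (-5, -2), (-8, -1), (-11, +0). These grow by (-3, +1) each step.
step 5: (-31, 3) + (-14, +1) → (-45, 4)
step 6: (-45, 4) + (-17, +2) → (-62, 6)
step 7: (-62, 6) + (-20, +3) → (-82, 9)

(-82, 9)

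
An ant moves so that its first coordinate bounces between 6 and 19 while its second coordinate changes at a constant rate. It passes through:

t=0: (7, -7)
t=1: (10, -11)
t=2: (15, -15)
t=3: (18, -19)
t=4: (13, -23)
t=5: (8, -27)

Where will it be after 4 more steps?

The first coordinate travels 5 per step and bounces off the walls at 6 and 19.
  step 6: 8 → 9
  step 7: 9 → 14
  step 8: 14 → 19
  step 9: 19 → 14
The second coordinate changes by -4 each step: at step 9 it is -43.

(14, -43)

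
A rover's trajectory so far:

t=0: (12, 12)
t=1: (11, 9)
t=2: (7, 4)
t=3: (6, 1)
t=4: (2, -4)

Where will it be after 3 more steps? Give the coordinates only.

Differencing gives (-1, -3), (-4, -5), (-1, -3), (-4, -5). This is the pattern (-1, -3), (-4, -5) repeated.
step 5: apply (-1, -3) → (1, -7)
step 6: apply (-4, -5) → (-3, -12)
step 7: apply (-1, -3) → (-4, -15)

(-4, -15)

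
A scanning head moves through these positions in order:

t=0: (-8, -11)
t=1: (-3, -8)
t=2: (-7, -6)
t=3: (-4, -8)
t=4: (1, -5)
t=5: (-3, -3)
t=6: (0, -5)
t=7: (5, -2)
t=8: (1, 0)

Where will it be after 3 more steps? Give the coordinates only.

The moves between consecutive positions are (+5, +3), (-4, +2), (+3, -2), (+5, +3), (-4, +2), (+3, -2), (+5, +3), (-4, +2); they repeat the 3-cycle [(+5, +3), (-4, +2), (+3, -2)].
step 9: apply (+3, -2) → (4, -2)
step 10: apply (+5, +3) → (9, 1)
step 11: apply (-4, +2) → (5, 3)

(5, 3)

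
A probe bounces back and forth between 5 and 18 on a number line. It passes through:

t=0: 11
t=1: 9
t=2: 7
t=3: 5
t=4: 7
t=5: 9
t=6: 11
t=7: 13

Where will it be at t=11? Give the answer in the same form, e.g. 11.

The value reflects between 5 and 18, moving 2 per step.
  step 8: 13 → 15
  step 9: 15 → 17
  step 10: 17 → 17
  step 11: 17 → 15

15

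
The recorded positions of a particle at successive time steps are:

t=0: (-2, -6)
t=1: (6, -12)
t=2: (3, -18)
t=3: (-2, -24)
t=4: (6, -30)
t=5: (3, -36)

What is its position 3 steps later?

(3, -54)

The first coordinate repeats the cycle [-2, 6, 3] with period 3; step 8 mod 3 = 2, giving 3.
The second coordinate changes by -6 each step, so at step 8 it is -6 + 8·(-6) = -54.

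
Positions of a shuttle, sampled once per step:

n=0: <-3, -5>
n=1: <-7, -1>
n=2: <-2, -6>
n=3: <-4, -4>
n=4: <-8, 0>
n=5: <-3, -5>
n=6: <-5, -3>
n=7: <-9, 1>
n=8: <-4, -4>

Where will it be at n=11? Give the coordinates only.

Step-to-step displacements: <-4, +4>, <+5, -5>, <-2, +2>, <-4, +4>, <+5, -5>, <-2, +2>, <-4, +4>, <+5, -5> — a repeating cycle of length 3.
step 9: apply <-2, +2> → <-6, -2>
step 10: apply <-4, +4> → <-10, 2>
step 11: apply <+5, -5> → <-5, -3>

<-5, -3>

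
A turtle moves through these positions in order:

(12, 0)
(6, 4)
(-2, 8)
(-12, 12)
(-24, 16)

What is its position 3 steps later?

(-72, 28)

First differences are (-6, +4), (-8, +4), (-10, +4), (-12, +4); their common second difference is (-2, +0) (constant acceleration).
step 5: (-24, 16) + (-14, +4) → (-38, 20)
step 6: (-38, 20) + (-16, +4) → (-54, 24)
step 7: (-54, 24) + (-18, +4) → (-72, 28)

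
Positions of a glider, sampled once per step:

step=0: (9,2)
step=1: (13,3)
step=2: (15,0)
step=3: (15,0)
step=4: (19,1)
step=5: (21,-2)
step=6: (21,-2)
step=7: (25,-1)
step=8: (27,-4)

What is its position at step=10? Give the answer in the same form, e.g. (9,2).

(31,-3)

The moves between consecutive positions are (+4,+1), (+2,-3), (+0,+0), (+4,+1), (+2,-3), (+0,+0), (+4,+1), (+2,-3); they repeat the 3-cycle [(+4,+1), (+2,-3), (+0,+0)].
step 9: apply (+0,+0) → (27,-4)
step 10: apply (+4,+1) → (31,-3)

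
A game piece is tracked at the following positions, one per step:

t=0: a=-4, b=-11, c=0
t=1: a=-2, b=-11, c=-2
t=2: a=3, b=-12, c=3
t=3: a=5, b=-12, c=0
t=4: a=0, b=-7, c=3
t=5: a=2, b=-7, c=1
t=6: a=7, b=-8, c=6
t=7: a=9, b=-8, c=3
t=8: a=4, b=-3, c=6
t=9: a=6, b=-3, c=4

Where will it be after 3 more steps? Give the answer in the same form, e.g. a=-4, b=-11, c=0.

Step-to-step displacements: (+2, +0, -2), (+5, -1, +5), (+2, +0, -3), (-5, +5, +3), (+2, +0, -2), (+5, -1, +5), (+2, +0, -3), (-5, +5, +3), (+2, +0, -2) — a repeating cycle of length 4.
step 10: apply (+5, -1, +5) → a=11, b=-4, c=9
step 11: apply (+2, +0, -3) → a=13, b=-4, c=6
step 12: apply (-5, +5, +3) → a=8, b=1, c=9

a=8, b=1, c=9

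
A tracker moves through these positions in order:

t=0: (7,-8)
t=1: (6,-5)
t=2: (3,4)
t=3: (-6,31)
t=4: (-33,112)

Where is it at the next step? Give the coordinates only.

(-114,355)

The jumps are (-1,+3), (-3,+9), (-9,+27), (-27,+81) — a geometric progression with ratio 3.
step 5: (-33,112) + (-81,+243) → (-114,355)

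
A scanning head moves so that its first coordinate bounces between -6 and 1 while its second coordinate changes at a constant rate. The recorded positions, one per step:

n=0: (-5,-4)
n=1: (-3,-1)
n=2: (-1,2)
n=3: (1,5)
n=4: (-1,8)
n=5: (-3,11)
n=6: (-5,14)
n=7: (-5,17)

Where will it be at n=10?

(1,26)

The first coordinate travels 2 per step and bounces off the walls at -6 and 1.
  step 8: -5 → -3
  step 9: -3 → -1
  step 10: -1 → 1
The second coordinate changes by +3 each step: at step 10 it is 26.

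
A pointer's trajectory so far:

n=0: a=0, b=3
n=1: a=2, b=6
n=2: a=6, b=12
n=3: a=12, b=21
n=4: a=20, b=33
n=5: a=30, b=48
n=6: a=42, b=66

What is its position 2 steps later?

a=72, b=111

Successive displacements: (+2,+3), (+4,+6), (+6,+9), (+8,+12), (+10,+15), (+12,+18) — each changes by (+2,+3).
step 7: a=42, b=66 + (+14,+21) → a=56, b=87
step 8: a=56, b=87 + (+16,+24) → a=72, b=111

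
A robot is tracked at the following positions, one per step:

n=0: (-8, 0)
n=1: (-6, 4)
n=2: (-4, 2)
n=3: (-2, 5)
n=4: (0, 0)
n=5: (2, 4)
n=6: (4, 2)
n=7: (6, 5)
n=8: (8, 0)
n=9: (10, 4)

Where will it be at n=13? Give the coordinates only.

(18, 4)

First: linear, +2 per step → 18 at step 13.
Second: cycles through 0, 4, 2, 5 every 4 steps. Step 13 lands at position 1 of the cycle → 4.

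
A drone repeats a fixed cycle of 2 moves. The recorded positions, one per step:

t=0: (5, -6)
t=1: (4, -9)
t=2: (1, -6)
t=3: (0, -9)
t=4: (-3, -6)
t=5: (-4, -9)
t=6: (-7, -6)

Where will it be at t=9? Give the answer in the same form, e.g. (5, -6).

The moves between consecutive positions are (-1, -3), (-3, +3), (-1, -3), (-3, +3), (-1, -3), (-3, +3); they repeat the 2-cycle [(-1, -3), (-3, +3)].
step 7: apply (-1, -3) → (-8, -9)
step 8: apply (-3, +3) → (-11, -6)
step 9: apply (-1, -3) → (-12, -9)

(-12, -9)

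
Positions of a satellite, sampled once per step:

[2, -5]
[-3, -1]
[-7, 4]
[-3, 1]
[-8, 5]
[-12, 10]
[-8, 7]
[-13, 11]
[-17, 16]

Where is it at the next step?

[-13, 13]

The moves between consecutive positions are [-5, +4], [-4, +5], [+4, -3], [-5, +4], [-4, +5], [+4, -3], [-5, +4], [-4, +5]; they repeat the 3-cycle [[-5, +4], [-4, +5], [+4, -3]].
step 9: apply [+4, -3] → [-13, 13]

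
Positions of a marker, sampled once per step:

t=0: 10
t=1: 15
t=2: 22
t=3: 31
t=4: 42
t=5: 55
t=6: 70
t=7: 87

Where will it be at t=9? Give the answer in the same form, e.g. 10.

First differences are +5, +7, +9, +11, +13, +15, +17; their common second difference is +2 (constant acceleration).
step 8: 87 + 19 → 106
step 9: 106 + 21 → 127

127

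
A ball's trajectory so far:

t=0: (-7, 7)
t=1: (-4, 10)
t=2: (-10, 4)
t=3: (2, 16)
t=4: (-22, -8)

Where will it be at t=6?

The jumps are (+3, +3), (-6, -6), (+12, +12), (-24, -24) — a geometric progression with ratio -2.
step 5: (-22, -8) + (+48, +48) → (26, 40)
step 6: (26, 40) + (-96, -96) → (-70, -56)

(-70, -56)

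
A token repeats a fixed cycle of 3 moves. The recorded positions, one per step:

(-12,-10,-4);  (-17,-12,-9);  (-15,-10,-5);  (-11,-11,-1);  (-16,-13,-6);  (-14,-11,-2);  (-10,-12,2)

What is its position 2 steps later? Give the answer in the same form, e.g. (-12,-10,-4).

(-13,-12,1)

The moves between consecutive positions are (-5,-2,-5), (+2,+2,+4), (+4,-1,+4), (-5,-2,-5), (+2,+2,+4), (+4,-1,+4); they repeat the 3-cycle [(-5,-2,-5), (+2,+2,+4), (+4,-1,+4)].
step 7: apply (-5,-2,-5) → (-15,-14,-3)
step 8: apply (+2,+2,+4) → (-13,-12,1)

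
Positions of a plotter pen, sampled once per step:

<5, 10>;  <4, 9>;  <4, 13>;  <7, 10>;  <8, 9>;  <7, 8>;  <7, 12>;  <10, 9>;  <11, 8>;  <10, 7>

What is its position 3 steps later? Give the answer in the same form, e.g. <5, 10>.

The moves between consecutive positions are <-1, -1>, <+0, +4>, <+3, -3>, <+1, -1>, <-1, -1>, <+0, +4>, <+3, -3>, <+1, -1>, <-1, -1>; they repeat the 4-cycle [<-1, -1>, <+0, +4>, <+3, -3>, <+1, -1>].
step 10: apply <+0, +4> → <10, 11>
step 11: apply <+3, -3> → <13, 8>
step 12: apply <+1, -1> → <14, 7>

<14, 7>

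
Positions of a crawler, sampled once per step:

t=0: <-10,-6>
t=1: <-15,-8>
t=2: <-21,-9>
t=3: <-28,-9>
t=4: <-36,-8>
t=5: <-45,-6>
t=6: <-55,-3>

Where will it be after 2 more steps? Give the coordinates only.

<-78,6>

First differences are <-5,-2>, <-6,-1>, <-7,+0>, <-8,+1>, <-9,+2>, <-10,+3>; their common second difference is <-1,+1> (constant acceleration).
step 7: <-55,-3> + <-11,+4> → <-66,1>
step 8: <-66,1> + <-12,+5> → <-78,6>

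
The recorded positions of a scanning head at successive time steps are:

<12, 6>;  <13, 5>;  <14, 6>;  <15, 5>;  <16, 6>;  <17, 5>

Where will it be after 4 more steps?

<21, 5>

First: linear, +1 per step → 21 at step 9.
Second: cycles through 6, 5 every 2 steps. Step 9 lands at position 1 of the cycle → 5.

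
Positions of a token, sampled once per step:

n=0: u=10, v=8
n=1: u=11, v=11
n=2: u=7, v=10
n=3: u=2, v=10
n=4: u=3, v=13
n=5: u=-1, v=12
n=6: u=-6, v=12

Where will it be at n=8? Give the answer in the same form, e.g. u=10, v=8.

Differencing gives (+1, +3), (-4, -1), (-5, +0), (+1, +3), (-4, -1), (-5, +0). This is the pattern (+1, +3), (-4, -1), (-5, +0) repeated.
step 7: apply (+1, +3) → u=-5, v=15
step 8: apply (-4, -1) → u=-9, v=14

u=-9, v=14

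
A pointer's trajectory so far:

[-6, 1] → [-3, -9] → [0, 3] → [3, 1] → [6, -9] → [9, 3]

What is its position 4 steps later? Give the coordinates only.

First: linear, +3 per step → 21 at step 9.
Second: cycles through 1, -9, 3 every 3 steps. Step 9 lands at position 0 of the cycle → 1.

[21, 1]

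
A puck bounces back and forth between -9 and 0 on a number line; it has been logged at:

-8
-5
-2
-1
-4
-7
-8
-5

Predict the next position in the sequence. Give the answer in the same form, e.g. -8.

-2

The value travels 3 per step and bounces off the walls at -9 and 0.
  step 8: -5 → -2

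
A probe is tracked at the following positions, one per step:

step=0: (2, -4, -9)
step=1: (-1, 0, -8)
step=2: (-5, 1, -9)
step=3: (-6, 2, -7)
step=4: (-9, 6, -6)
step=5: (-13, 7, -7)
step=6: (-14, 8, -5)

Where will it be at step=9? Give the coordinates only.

Differencing gives (-3, +4, +1), (-4, +1, -1), (-1, +1, +2), (-3, +4, +1), (-4, +1, -1), (-1, +1, +2). This is the pattern (-3, +4, +1), (-4, +1, -1), (-1, +1, +2) repeated.
step 7: apply (-3, +4, +1) → (-17, 12, -4)
step 8: apply (-4, +1, -1) → (-21, 13, -5)
step 9: apply (-1, +1, +2) → (-22, 14, -3)

(-22, 14, -3)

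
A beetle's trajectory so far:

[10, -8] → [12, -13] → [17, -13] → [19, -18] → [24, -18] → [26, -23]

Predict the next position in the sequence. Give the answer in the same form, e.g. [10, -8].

[31, -23]

The moves between consecutive positions are [+2, -5], [+5, +0], [+2, -5], [+5, +0], [+2, -5]; they repeat the 2-cycle [[+2, -5], [+5, +0]].
step 6: apply [+5, +0] → [31, -23]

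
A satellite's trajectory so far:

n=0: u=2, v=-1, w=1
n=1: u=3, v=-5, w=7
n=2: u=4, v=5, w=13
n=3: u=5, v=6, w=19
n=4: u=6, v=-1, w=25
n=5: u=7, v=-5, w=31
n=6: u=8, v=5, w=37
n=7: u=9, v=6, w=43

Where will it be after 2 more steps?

u=11, v=-5, w=55

The u coordinate changes by +1 each step, so at step 9 it is 2 + 9·(1) = 11.
The v coordinate repeats the cycle [-1, -5, 5, 6] with period 4; step 9 mod 4 = 1, giving -5.
The w coordinate changes by +6 each step, so at step 9 it is 1 + 9·(6) = 55.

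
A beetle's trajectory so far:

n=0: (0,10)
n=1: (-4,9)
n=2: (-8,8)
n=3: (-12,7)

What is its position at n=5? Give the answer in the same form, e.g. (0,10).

Constant displacement of (-4,-1) per step.
step 4: (-12,7) + (-4,-1) → (-16,6)
step 5: (-16,6) + (-4,-1) → (-20,5)

(-20,5)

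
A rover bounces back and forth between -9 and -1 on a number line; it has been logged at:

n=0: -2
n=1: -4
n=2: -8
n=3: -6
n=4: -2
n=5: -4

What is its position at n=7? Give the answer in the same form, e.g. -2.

-6

The value travels 4 per step and bounces off the walls at -9 and -1.
  step 6: -4 → -8
  step 7: -8 → -6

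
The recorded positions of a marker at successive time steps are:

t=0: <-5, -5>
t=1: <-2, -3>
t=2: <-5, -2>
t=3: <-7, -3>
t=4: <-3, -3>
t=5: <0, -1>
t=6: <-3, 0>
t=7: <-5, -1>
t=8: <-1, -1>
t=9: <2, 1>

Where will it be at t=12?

<1, 1>

Step-to-step displacements: <+3, +2>, <-3, +1>, <-2, -1>, <+4, +0>, <+3, +2>, <-3, +1>, <-2, -1>, <+4, +0>, <+3, +2> — a repeating cycle of length 4.
step 10: apply <-3, +1> → <-1, 2>
step 11: apply <-2, -1> → <-3, 1>
step 12: apply <+4, +0> → <1, 1>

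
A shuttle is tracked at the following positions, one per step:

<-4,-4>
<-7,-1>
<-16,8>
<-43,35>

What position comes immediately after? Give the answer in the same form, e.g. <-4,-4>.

The jumps are <-3,+3>, <-9,+9>, <-27,+27> — a geometric progression with ratio 3.
step 4: <-43,35> + <-81,+81> → <-124,116>

<-124,116>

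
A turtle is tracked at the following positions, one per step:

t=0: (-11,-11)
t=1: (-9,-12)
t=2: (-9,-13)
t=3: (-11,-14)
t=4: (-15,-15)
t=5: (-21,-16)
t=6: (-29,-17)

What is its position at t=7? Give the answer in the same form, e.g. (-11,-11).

First differences are (+2,-1), (+0,-1), (-2,-1), (-4,-1), (-6,-1), (-8,-1); their common second difference is (-2,+0) (constant acceleration).
step 7: (-29,-17) + (-10,-1) → (-39,-18)

(-39,-18)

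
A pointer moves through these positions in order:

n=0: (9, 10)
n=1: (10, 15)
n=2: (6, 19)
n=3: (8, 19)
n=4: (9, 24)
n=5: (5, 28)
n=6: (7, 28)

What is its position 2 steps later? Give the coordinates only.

(4, 37)

Step-to-step displacements: (+1, +5), (-4, +4), (+2, +0), (+1, +5), (-4, +4), (+2, +0) — a repeating cycle of length 3.
step 7: apply (+1, +5) → (8, 33)
step 8: apply (-4, +4) → (4, 37)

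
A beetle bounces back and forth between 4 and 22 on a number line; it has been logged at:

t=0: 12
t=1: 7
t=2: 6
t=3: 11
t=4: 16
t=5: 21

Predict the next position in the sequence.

18

The value travels 5 per step and bounces off the walls at 4 and 22.
  step 6: 21 → 18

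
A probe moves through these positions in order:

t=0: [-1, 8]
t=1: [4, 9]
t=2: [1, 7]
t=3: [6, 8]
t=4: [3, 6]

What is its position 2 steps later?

Differencing gives [+5, +1], [-3, -2], [+5, +1], [-3, -2]. This is the pattern [+5, +1], [-3, -2] repeated.
step 5: apply [+5, +1] → [8, 7]
step 6: apply [-3, -2] → [5, 5]

[5, 5]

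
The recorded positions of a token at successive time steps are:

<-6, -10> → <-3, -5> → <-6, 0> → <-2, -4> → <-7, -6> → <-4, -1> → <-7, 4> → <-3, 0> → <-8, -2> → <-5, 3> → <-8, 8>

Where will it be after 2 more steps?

The moves between consecutive positions are <+3, +5>, <-3, +5>, <+4, -4>, <-5, -2>, <+3, +5>, <-3, +5>, <+4, -4>, <-5, -2>, <+3, +5>, <-3, +5>; they repeat the 4-cycle [<+3, +5>, <-3, +5>, <+4, -4>, <-5, -2>].
step 11: apply <+4, -4> → <-4, 4>
step 12: apply <-5, -2> → <-9, 2>

<-9, 2>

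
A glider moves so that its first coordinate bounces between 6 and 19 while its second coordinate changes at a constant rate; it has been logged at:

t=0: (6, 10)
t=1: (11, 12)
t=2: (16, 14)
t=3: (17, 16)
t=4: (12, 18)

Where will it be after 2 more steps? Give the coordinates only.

(10, 22)

The first coordinate reflects between 6 and 19, moving 5 per step.
  step 5: 12 → 7
  step 6: 7 → 10
The second coordinate changes by +2 each step: at step 6 it is 22.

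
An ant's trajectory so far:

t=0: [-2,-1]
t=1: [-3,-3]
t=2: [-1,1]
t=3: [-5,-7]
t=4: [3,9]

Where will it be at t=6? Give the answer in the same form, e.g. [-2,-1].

The jumps are [-1,-2], [+2,+4], [-4,-8], [+8,+16] — a geometric progression with ratio -2.
step 5: [3,9] + [-16,-32] → [-13,-23]
step 6: [-13,-23] + [+32,+64] → [19,41]

[19,41]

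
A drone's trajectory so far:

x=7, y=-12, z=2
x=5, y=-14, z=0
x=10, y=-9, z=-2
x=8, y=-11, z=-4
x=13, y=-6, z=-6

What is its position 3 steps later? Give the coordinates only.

The moves between consecutive positions are (-2, -2, -2), (+5, +5, -2), (-2, -2, -2), (+5, +5, -2); they repeat the 2-cycle [(-2, -2, -2), (+5, +5, -2)].
step 5: apply (-2, -2, -2) → x=11, y=-8, z=-8
step 6: apply (+5, +5, -2) → x=16, y=-3, z=-10
step 7: apply (-2, -2, -2) → x=14, y=-5, z=-12

x=14, y=-5, z=-12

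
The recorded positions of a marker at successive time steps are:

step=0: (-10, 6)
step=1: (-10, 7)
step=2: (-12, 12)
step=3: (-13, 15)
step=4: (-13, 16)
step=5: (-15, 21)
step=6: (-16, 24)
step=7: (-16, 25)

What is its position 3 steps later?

Differencing gives (+0, +1), (-2, +5), (-1, +3), (+0, +1), (-2, +5), (-1, +3), (+0, +1). This is the pattern (+0, +1), (-2, +5), (-1, +3) repeated.
step 8: apply (-2, +5) → (-18, 30)
step 9: apply (-1, +3) → (-19, 33)
step 10: apply (+0, +1) → (-19, 34)

(-19, 34)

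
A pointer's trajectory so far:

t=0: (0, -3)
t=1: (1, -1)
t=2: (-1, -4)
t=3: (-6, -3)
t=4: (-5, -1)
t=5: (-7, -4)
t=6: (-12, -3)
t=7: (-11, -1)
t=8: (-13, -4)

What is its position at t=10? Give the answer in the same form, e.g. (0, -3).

Differencing gives (+1, +2), (-2, -3), (-5, +1), (+1, +2), (-2, -3), (-5, +1), (+1, +2), (-2, -3). This is the pattern (+1, +2), (-2, -3), (-5, +1) repeated.
step 9: apply (-5, +1) → (-18, -3)
step 10: apply (+1, +2) → (-17, -1)

(-17, -1)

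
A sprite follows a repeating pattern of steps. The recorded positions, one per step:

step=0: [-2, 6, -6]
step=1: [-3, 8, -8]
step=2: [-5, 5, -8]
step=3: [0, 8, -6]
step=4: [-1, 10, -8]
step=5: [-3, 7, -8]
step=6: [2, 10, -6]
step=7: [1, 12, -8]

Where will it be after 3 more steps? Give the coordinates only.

[3, 14, -8]

The moves between consecutive positions are [-1, +2, -2], [-2, -3, +0], [+5, +3, +2], [-1, +2, -2], [-2, -3, +0], [+5, +3, +2], [-1, +2, -2]; they repeat the 3-cycle [[-1, +2, -2], [-2, -3, +0], [+5, +3, +2]].
step 8: apply [-2, -3, +0] → [-1, 9, -8]
step 9: apply [+5, +3, +2] → [4, 12, -6]
step 10: apply [-1, +2, -2] → [3, 14, -8]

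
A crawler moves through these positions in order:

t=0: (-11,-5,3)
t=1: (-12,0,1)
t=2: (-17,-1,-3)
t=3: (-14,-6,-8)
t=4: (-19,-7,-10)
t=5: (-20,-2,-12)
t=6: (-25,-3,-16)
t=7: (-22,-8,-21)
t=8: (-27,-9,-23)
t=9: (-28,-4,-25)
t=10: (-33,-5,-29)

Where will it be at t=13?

Differencing gives (-1,+5,-2), (-5,-1,-4), (+3,-5,-5), (-5,-1,-2), (-1,+5,-2), (-5,-1,-4), (+3,-5,-5), (-5,-1,-2), (-1,+5,-2), (-5,-1,-4). This is the pattern (-1,+5,-2), (-5,-1,-4), (+3,-5,-5), (-5,-1,-2) repeated.
step 11: apply (+3,-5,-5) → (-30,-10,-34)
step 12: apply (-5,-1,-2) → (-35,-11,-36)
step 13: apply (-1,+5,-2) → (-36,-6,-38)

(-36,-6,-38)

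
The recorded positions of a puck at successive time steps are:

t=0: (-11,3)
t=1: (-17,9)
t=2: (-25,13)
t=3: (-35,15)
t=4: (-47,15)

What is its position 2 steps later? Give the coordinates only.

(-77,9)

First differences are (-6,+6), (-8,+4), (-10,+2), (-12,+0); their common second difference is (-2,-2) (constant acceleration).
step 5: (-47,15) + (-14,-2) → (-61,13)
step 6: (-61,13) + (-16,-4) → (-77,9)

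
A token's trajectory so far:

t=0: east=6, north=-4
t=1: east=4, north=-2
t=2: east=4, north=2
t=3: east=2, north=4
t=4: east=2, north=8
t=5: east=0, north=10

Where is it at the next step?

Differencing gives (-2, +2), (+0, +4), (-2, +2), (+0, +4), (-2, +2). This is the pattern (-2, +2), (+0, +4) repeated.
step 6: apply (+0, +4) → east=0, north=14

east=0, north=14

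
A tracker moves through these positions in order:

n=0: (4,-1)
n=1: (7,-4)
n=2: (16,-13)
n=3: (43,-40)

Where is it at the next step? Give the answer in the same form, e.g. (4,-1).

Step-to-step displacements: (+3,-3), (+9,-9), (+27,-27); each is 3× the previous.
step 4: (43,-40) + (+81,-81) → (124,-121)

(124,-121)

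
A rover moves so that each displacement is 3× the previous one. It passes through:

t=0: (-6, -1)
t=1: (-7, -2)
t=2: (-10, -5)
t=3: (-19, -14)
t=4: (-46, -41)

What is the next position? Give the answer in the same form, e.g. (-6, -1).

Step-to-step displacements: (-1, -1), (-3, -3), (-9, -9), (-27, -27); each is 3× the previous.
step 5: (-46, -41) + (-81, -81) → (-127, -122)

(-127, -122)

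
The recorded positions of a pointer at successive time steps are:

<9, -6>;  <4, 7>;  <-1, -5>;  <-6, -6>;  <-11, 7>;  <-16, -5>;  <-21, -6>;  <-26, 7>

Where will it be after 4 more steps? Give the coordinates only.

The first coordinate changes by -5 each step, so at step 11 it is 9 + 11·(-5) = -46.
The second coordinate repeats the cycle [-6, 7, -5] with period 3; step 11 mod 3 = 2, giving -5.

<-46, -5>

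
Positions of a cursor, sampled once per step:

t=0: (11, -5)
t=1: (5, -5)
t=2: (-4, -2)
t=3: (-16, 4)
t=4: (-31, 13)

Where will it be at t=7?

Successive displacements: (-6, +0), (-9, +3), (-12, +6), (-15, +9) — each changes by (-3, +3).
step 5: (-31, 13) + (-18, +12) → (-49, 25)
step 6: (-49, 25) + (-21, +15) → (-70, 40)
step 7: (-70, 40) + (-24, +18) → (-94, 58)

(-94, 58)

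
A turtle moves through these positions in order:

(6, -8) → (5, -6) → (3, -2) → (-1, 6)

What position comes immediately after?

Consecutive displacements (-1, +2), (-2, +4), (-4, +8) scale by a factor of 2 each step.
step 4: (-1, 6) + (-8, +16) → (-9, 22)

(-9, 22)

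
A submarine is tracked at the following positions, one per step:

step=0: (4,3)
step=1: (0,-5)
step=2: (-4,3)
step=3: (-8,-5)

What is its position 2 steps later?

(-16,-5)

The first coordinate changes by -4 each step, so at step 5 it is 4 + 5·(-4) = -16.
The second coordinate repeats the cycle [3, -5] with period 2; step 5 mod 2 = 1, giving -5.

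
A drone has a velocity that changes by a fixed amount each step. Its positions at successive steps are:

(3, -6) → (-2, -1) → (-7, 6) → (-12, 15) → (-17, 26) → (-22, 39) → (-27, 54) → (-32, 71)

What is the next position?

(-37, 90)

Taking differences between consecutive positions: (-5, +5), (-5, +7), (-5, +9), (-5, +11), (-5, +13), (-5, +15), (-5, +17). These grow by (+0, +2) each step.
step 8: (-32, 71) + (-5, +19) → (-37, 90)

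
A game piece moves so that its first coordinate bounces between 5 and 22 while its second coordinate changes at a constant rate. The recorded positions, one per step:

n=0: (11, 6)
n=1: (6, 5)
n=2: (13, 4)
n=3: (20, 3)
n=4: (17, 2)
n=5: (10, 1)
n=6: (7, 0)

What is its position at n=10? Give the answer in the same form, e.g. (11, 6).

(9, -4)

The first coordinate travels 7 per step and bounces off the walls at 5 and 22.
  step 7: 7 → 14
  step 8: 14 → 21
  step 9: 21 → 16
  step 10: 16 → 9
The second coordinate changes by -1 each step: at step 10 it is -4.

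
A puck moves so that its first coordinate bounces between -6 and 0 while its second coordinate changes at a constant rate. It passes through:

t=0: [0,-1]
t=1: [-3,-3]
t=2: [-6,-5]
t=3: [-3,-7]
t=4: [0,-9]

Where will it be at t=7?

[-3,-15]

The first coordinate travels 3 per step and bounces off the walls at -6 and 0.
  step 5: 0 → -3
  step 6: -3 → -6
  step 7: -6 → -3
The second coordinate changes by -2 each step: at step 7 it is -15.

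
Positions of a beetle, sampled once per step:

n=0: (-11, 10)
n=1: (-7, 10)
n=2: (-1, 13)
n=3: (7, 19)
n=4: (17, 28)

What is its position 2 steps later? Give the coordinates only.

(43, 55)

First differences are (+4, +0), (+6, +3), (+8, +6), (+10, +9); their common second difference is (+2, +3) (constant acceleration).
step 5: (17, 28) + (+12, +12) → (29, 40)
step 6: (29, 40) + (+14, +15) → (43, 55)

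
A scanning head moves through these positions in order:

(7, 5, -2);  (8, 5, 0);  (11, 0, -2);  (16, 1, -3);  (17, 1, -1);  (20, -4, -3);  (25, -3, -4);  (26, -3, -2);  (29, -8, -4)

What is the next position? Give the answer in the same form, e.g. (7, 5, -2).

(34, -7, -5)

Step-to-step displacements: (+1, +0, +2), (+3, -5, -2), (+5, +1, -1), (+1, +0, +2), (+3, -5, -2), (+5, +1, -1), (+1, +0, +2), (+3, -5, -2) — a repeating cycle of length 3.
step 9: apply (+5, +1, -1) → (34, -7, -5)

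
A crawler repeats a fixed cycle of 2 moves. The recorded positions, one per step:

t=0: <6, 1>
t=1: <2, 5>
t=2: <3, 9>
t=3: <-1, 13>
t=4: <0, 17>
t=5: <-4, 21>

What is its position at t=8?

<-6, 33>

The moves between consecutive positions are <-4, +4>, <+1, +4>, <-4, +4>, <+1, +4>, <-4, +4>; they repeat the 2-cycle [<-4, +4>, <+1, +4>].
step 6: apply <+1, +4> → <-3, 25>
step 7: apply <-4, +4> → <-7, 29>
step 8: apply <+1, +4> → <-6, 33>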